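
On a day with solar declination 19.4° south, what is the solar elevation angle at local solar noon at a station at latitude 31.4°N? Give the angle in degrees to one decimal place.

39.2°

At local solar noon the hour angle is zero, so the elevation is 90° − |φ − δ| = 90° − |31.4° − (-19.4°)| = 90° − 50.8° = 39.2°.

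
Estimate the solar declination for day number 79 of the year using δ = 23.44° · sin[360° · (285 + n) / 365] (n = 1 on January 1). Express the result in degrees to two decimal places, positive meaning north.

360 × (285 + 79) / 365 = 359.014°; sin(359.014°) = -0.0172.
δ = 23.44 × -0.0172 = -0.403° ≈ -0.40°.

-0.40°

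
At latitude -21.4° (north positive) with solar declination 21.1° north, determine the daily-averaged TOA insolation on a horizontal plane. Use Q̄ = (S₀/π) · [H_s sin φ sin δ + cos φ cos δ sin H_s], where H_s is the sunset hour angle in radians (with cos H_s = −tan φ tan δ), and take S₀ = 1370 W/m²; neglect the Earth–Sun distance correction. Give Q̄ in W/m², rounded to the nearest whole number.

293 W/m²

−tan φ tan δ = −(-0.3919)(0.3859) = 0.1512; H_s = arccos(0.1512) = 81.30°. In radians, H_s = 1.4190.
H_s sin φ sin δ = 1.4190 × -0.3649 × 0.3600 = -0.1864.
cos φ cos δ sin H_s = 0.9311 × 0.9330 × 0.9885 = 0.8587.
Q̄ = (1370/π) × (-0.1864 + 0.8587) = 436.08 × 0.6723 = 293.18 W/m².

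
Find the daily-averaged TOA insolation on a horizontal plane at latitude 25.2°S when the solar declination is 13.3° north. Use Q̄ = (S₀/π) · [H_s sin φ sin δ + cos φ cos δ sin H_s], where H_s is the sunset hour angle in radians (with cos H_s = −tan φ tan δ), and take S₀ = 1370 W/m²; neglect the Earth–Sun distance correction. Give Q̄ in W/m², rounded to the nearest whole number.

319 W/m²

The sunset hour angle satisfies cos H_s = −tan φ tan δ = 0.1112, giving H_s = 83.62°. In radians, H_s = 1.4594.
H_s sin φ sin δ = 1.4594 × -0.4258 × 0.2300 = -0.1429.
cos φ cos δ sin H_s = 0.9048 × 0.9732 × 0.9938 = 0.8751.
Q̄ = (1370/π) × (-0.1429 + 0.8751) = 436.08 × 0.7322 = 319.30 W/m².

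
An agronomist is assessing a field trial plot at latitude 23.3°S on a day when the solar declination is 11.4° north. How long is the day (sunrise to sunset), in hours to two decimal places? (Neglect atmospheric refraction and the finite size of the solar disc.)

−tan φ tan δ = −(-0.4307)(0.2016) = 0.0868; H_s = arccos(0.0868) = 85.02°.
Day length = 2 H_s / 15° h⁻¹ = 170.04° / 15 = 11.336 h.

11.34 hours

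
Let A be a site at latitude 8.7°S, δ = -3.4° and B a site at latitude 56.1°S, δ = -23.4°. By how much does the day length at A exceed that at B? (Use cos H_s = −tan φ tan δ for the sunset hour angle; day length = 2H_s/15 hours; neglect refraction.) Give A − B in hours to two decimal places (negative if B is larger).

-5.28 h

A: H_s = arccos(−tan -8.7° · tan -3.4°) = 90.52°, so 2H_s/15 = 12.0693 h.
B: H_s = arccos(−tan -56.1° · tan -23.4°) = 130.09°, so 2H_s/15 = 17.3453 h.
A − B = 12.0693 − 17.3453 = -5.2760 h.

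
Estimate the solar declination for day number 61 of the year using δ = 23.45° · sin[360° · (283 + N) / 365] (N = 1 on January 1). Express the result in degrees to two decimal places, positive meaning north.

-8.29°

360 × (283 + 61) / 365 = 339.288°; sin(339.288°) = -0.3537.
δ = 23.45 × -0.3537 = -8.294° ≈ -8.29°.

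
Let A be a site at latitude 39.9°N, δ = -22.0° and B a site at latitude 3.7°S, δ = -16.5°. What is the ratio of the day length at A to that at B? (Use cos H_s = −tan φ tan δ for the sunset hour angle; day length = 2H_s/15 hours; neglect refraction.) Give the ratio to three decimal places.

A: H_s = arccos(−tan 39.9° · tan -22.0°) = 70.26°, so 2H_s/15 = 9.3680 h.
B: H_s = arccos(−tan -3.7° · tan -16.5°) = 91.10°, so 2H_s/15 = 12.1467 h.
Ratio A/B = 9.3680 / 12.1467 = 0.7712.

0.771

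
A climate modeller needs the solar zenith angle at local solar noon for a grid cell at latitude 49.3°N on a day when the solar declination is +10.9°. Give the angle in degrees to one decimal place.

38.4°

At local solar noon the hour angle is zero, so the zenith angle is |φ − δ| = |49.3° − (10.9°)| = 38.4°.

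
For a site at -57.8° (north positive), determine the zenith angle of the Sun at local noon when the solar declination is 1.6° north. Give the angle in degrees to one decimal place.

At local solar noon the hour angle is zero, so the zenith angle is |φ − δ| = |-57.8° − (1.6°)| = 59.4°.

59.4°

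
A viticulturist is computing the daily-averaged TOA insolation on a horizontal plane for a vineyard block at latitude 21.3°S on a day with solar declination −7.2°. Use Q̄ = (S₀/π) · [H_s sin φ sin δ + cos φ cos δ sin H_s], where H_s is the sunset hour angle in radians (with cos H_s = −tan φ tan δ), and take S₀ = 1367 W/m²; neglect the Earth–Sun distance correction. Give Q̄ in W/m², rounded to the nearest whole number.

434 W/m²

cos H_s = −tan(-21.3°) · tan(-7.2°) = -0.0493, so H_s = arccos(-0.0493) = 92.83°. In radians, H_s = 1.6202.
H_s sin φ sin δ = 1.6202 × -0.3633 × -0.1253 = 0.0738.
cos φ cos δ sin H_s = 0.9317 × 0.9921 × 0.9988 = 0.9232.
Q̄ = (1367/π) × (0.0738 + 0.9232) = 435.13 × 0.9970 = 433.82 W/m².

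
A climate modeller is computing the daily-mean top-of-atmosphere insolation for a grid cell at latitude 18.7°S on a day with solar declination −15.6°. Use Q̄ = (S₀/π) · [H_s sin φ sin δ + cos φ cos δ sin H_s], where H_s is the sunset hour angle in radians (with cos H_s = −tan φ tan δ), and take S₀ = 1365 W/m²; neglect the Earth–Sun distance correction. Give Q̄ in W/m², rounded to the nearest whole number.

457 W/m²

−tan φ tan δ = −(-0.3385)(-0.2792) = -0.0945; H_s = arccos(-0.0945) = 95.42°. In radians, H_s = 1.6654.
H_s sin φ sin δ = 1.6654 × -0.3206 × -0.2689 = 0.1436.
cos φ cos δ sin H_s = 0.9472 × 0.9632 × 0.9955 = 0.9082.
Q̄ = (1365/π) × (0.1436 + 0.9082) = 434.49 × 1.0518 = 457.00 W/m².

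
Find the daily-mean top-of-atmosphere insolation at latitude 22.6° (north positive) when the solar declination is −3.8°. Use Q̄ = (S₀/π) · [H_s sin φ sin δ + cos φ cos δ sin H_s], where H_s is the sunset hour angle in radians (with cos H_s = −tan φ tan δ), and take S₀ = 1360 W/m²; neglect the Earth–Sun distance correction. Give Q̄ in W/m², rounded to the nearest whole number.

The sunset hour angle satisfies cos H_s = −tan φ tan δ = 0.0276, giving H_s = 88.42°. In radians, H_s = 1.5432.
H_s sin φ sin δ = 1.5432 × 0.3843 × -0.0663 = -0.0393.
cos φ cos δ sin H_s = 0.9232 × 0.9978 × 0.9996 = 0.9208.
Q̄ = (1360/π) × (-0.0393 + 0.9208) = 432.90 × 0.8815 = 381.60 W/m².

382 W/m²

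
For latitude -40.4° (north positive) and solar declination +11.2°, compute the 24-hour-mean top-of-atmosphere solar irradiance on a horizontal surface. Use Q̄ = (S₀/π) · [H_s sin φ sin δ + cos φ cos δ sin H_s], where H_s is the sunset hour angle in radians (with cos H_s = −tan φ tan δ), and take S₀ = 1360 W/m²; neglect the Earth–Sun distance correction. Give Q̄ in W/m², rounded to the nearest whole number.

−tan φ tan δ = −(-0.8511)(0.1980) = 0.1685; H_s = arccos(0.1685) = 80.30°. In radians, H_s = 1.4015.
H_s sin φ sin δ = 1.4015 × -0.6481 × 0.1942 = -0.1764.
cos φ cos δ sin H_s = 0.7615 × 0.9810 × 0.9857 = 0.7363.
Q̄ = (1360/π) × (-0.1764 + 0.7363) = 432.90 × 0.5599 = 242.38 W/m².

242 W/m²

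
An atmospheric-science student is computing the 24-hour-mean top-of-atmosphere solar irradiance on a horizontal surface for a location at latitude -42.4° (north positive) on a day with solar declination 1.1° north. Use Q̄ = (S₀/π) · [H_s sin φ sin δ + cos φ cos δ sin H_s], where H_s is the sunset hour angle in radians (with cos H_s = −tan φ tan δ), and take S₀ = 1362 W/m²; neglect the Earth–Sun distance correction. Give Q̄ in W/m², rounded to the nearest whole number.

311 W/m²

−tan φ tan δ = −(-0.9131)(0.0192) = 0.0175; H_s = arccos(0.0175) = 89.00°. In radians, H_s = 1.5533.
H_s sin φ sin δ = 1.5533 × -0.6743 × 0.0192 = -0.0201.
cos φ cos δ sin H_s = 0.7385 × 0.9998 × 0.9998 = 0.7382.
Q̄ = (1362/π) × (-0.0201 + 0.7382) = 433.54 × 0.7181 = 311.33 W/m².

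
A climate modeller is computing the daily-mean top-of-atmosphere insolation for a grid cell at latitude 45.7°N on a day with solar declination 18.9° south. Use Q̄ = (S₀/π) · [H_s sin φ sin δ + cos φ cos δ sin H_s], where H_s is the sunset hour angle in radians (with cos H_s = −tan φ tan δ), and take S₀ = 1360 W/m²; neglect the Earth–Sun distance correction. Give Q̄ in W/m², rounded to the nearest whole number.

146 W/m²

cos H_s = −tan(45.7°) · tan(-18.9°) = 0.3508, so H_s = arccos(0.3508) = 69.46°. In radians, H_s = 1.2123.
H_s sin φ sin δ = 1.2123 × 0.7157 × -0.3239 = -0.2810.
cos φ cos δ sin H_s = 0.6984 × 0.9461 × 0.9364 = 0.6187.
Q̄ = (1360/π) × (-0.2810 + 0.6187) = 432.90 × 0.3377 = 146.19 W/m².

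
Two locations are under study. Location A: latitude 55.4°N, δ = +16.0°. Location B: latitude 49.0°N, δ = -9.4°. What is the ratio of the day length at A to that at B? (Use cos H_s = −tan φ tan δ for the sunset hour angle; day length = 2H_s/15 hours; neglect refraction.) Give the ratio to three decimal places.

1.450

A: H_s = arccos(−tan 55.4° · tan 16.0°) = 114.56°, so 2H_s/15 = 15.2747 h.
B: H_s = arccos(−tan 49.0° · tan -9.4°) = 79.02°, so 2H_s/15 = 10.5360 h.
Ratio A/B = 15.2747 / 10.5360 = 1.4498.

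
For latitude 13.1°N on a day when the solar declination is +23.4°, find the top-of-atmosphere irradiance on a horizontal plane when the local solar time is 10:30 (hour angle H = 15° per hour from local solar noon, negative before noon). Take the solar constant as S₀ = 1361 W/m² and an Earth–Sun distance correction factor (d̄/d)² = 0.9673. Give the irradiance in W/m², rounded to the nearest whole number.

Hour angle H = 15° × (10.5 − 12) = -22.50°.
With φ = 13.1°, δ = 23.4°, H = -22.50°: sin φ sin δ = 0.0900, cos φ cos δ cos H = 0.8258, so cos θ_z = 0.9158.
Top-of-atmosphere irradiance = S₀ (d̄/d)² cos θ_z = 1361 × 0.9673 × 0.9158 = 1205.65 W/m².

1206 W/m²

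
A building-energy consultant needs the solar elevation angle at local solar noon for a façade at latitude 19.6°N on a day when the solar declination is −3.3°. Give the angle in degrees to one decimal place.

At local solar noon the hour angle is zero, so the elevation is 90° − |φ − δ| = 90° − |19.6° − (-3.3°)| = 90° − 22.9° = 67.1°.

67.1°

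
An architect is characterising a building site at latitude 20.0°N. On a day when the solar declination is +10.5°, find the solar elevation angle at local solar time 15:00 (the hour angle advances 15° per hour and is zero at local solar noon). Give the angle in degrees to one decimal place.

Hour angle H = 15° × (15 − 12) = 45.00°.
cos θ_z = sin φ sin δ + cos φ cos δ cos H = (0.3420)(0.1822) + (0.9397)(0.9833)(0.7071) = 0.7157.
θ_z = arccos(0.7157) = 44.30°, so the elevation is 90° − 44.30° = 45.70°.

45.7°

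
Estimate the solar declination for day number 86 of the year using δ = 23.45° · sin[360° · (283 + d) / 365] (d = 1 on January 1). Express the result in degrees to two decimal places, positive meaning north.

360 × (283 + 86) / 365 = 363.945°; sin(363.945°) = 0.0688.
δ = 23.45 × 0.0688 = 1.613° ≈ +1.61°.

+1.61°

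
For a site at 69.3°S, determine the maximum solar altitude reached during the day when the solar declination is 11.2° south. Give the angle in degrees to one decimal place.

31.9°

At local solar noon the hour angle is zero, so the elevation is 90° − |φ − δ| = 90° − |-69.3° − (-11.2°)| = 90° − 58.1° = 31.9°.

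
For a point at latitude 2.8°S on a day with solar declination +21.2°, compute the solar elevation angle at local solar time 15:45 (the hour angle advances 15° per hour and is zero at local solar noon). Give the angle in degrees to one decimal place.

30.0°

Hour angle H = 15° × (15.75 − 12) = 56.25°.
cos θ_z = sin(-2.8°) sin(21.2°) + cos(-2.8°) cos(21.2°) cos(56.25°) = -0.0177 + 0.5174 = 0.4997.
θ_z = arccos(0.4997) = 60.02°, so the elevation is 90° − 60.02° = 29.98°.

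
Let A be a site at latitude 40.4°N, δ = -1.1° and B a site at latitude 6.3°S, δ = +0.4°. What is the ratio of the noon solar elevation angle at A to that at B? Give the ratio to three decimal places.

0.582

A: 90° − |40.4 − (-1.1)| = 48.50°.
B: 90° − |-6.3 − (0.4)| = 83.30°.
Ratio A/B = 48.5000 / 83.3000 = 0.5822.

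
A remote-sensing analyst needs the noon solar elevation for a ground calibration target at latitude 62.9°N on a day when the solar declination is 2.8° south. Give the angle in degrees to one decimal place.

24.3°

At local solar noon the hour angle is zero, so the elevation is 90° − |φ − δ| = 90° − |62.9° − (-2.8°)| = 90° − 65.7° = 24.3°.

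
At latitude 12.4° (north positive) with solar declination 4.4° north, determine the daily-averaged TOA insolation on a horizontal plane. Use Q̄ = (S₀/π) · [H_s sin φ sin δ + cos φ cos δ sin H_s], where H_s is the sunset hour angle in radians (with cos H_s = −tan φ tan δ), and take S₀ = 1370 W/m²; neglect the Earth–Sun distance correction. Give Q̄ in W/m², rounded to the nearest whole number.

cos H_s = −tan(12.4°) · tan(4.4°) = -0.0169, so H_s = arccos(-0.0169) = 90.97°. In radians, H_s = 1.5877.
H_s sin φ sin δ = 1.5877 × 0.2147 × 0.0767 = 0.0261.
cos φ cos δ sin H_s = 0.9767 × 0.9971 × 0.9999 = 0.9738.
Q̄ = (1370/π) × (0.0261 + 0.9738) = 436.08 × 0.9999 = 436.04 W/m².

436 W/m²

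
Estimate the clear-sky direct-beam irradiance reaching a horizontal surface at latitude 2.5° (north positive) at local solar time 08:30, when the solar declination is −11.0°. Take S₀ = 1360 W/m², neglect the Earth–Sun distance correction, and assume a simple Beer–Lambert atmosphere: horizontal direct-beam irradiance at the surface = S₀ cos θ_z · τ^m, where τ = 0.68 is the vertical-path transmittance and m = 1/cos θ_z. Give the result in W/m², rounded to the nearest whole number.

Hour angle H = 15° × (8.5 − 12) = -52.50°.
cos θ_z = sin φ sin δ + cos φ cos δ cos H = (0.0436)(-0.1908) + (0.9990)(0.9816)(0.6088) = 0.5887.
Air mass m = 1/cos θ_z = 1/0.5887 = 1.699; τ^m = 0.68^1.699 = 0.5193.
Surface direct beam = 1360 × 0.5887 × 0.5193 = 415.77 W/m².

416 W/m²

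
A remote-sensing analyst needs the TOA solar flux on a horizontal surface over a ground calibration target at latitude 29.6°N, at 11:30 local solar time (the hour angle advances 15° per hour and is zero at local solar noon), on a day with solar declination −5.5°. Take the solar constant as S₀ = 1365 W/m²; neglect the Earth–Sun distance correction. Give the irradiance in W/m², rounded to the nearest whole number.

1107 W/m²

Hour angle H = 15° × (11.5 − 12) = -7.50°.
cos θ_z = sin φ sin δ + cos φ cos δ cos H = (0.4939)(-0.0958) + (0.8695)(0.9954)(0.9914) = 0.8107.
Top-of-atmosphere irradiance = S₀ cos θ_z = 1365 × 0.8107 = 1106.61 W/m².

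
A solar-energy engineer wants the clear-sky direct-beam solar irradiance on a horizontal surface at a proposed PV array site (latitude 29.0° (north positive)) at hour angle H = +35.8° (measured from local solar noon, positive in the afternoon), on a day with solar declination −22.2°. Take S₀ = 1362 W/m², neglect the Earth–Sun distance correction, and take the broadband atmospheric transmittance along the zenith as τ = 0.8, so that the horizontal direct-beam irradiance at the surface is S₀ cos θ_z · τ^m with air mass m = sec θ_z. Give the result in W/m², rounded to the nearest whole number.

cos θ_z = sin(29.0°) sin(-22.2°) + cos(29.0°) cos(-22.2°) cos(35.80°) = -0.1832 + 0.6568 = 0.4736.
Air mass m = 1/cos θ_z = 1/0.4736 = 2.111; τ^m = 0.8^2.111 = 0.6243.
Surface direct beam = 1362 × 0.4736 × 0.6243 = 402.70 W/m².

403 W/m²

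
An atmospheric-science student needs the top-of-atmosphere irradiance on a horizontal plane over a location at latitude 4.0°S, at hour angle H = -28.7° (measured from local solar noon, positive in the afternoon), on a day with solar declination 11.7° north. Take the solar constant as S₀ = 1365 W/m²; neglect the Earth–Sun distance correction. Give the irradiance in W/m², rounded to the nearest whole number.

cos θ_z = sin(-4.0°) sin(11.7°) + cos(-4.0°) cos(11.7°) cos(-28.70°) = -0.0141 + 0.8568 = 0.8427.
Top-of-atmosphere irradiance = S₀ cos θ_z = 1365 × 0.8427 = 1150.29 W/m².

1150 W/m²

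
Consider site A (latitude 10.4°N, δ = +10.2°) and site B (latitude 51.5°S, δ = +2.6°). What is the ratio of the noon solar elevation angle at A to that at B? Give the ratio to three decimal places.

2.501

A: 90° − |10.4 − (10.2)| = 89.80°.
B: 90° − |-51.5 − (2.6)| = 35.90°.
Ratio A/B = 89.8000 / 35.9000 = 2.5014.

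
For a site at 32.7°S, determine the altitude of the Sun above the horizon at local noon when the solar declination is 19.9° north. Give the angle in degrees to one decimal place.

At local solar noon the hour angle is zero, so the elevation is 90° − |φ − δ| = 90° − |-32.7° − (19.9°)| = 90° − 52.6° = 37.4°.

37.4°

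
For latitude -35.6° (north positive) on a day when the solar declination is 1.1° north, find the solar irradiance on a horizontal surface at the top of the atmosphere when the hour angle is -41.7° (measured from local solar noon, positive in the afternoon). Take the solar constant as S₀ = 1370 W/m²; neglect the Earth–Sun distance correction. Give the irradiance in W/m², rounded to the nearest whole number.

cos θ_z = sin φ sin δ + cos φ cos δ cos H = (-0.5821)(0.0192) + (0.8131)(0.9998)(0.7466) = 0.5958.
Top-of-atmosphere irradiance = S₀ cos θ_z = 1370 × 0.5958 = 816.25 W/m².

816 W/m²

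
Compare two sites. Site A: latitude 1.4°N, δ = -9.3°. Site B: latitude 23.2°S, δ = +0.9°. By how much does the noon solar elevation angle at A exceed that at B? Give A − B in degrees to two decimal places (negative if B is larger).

+13.40°

A: 90° − |1.4 − (-9.3)| = 79.30°.
B: 90° − |-23.2 − (0.9)| = 65.90°.
A − B = 79.30 − 65.90 = 13.40°.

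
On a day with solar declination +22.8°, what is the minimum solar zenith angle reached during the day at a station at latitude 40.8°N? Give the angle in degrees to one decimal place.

18.0°

At local solar noon the hour angle is zero, so the zenith angle is |φ − δ| = |40.8° − (22.8°)| = 18.0°.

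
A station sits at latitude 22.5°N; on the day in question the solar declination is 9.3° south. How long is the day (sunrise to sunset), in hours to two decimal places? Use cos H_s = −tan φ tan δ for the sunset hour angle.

11.48 hours

−tan φ tan δ = −(0.4142)(-0.1638) = 0.0678; H_s = arccos(0.0678) = 86.11°.
Day length = 2 H_s / 15° h⁻¹ = 172.22° / 15 = 11.481 h.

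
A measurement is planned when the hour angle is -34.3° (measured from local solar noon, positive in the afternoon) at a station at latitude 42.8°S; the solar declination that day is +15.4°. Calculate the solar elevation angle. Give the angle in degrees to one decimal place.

23.8°

With φ = -42.8°, δ = 15.4°, H = -34.30°: sin φ sin δ = -0.1804, cos φ cos δ cos H = 0.5844, so cos θ_z = 0.4040.
θ_z = arccos(0.4040) = 66.17°, so the elevation is 90° − 66.17° = 23.83°.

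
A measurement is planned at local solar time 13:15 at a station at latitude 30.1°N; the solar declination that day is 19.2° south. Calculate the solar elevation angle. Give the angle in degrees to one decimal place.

37.5°

Hour angle H = 15° × (13.25 − 12) = 18.75°.
cos θ_z = sin(30.1°) sin(-19.2°) + cos(30.1°) cos(-19.2°) cos(18.75°) = -0.1649 + 0.7737 = 0.6088.
θ_z = arccos(0.6088) = 52.50°, so the elevation is 90° − 52.50° = 37.50°.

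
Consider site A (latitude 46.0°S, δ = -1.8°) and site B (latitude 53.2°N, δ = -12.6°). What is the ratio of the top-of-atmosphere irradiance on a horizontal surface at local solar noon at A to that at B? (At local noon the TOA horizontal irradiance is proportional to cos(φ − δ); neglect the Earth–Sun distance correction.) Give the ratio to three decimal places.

A: cos θ_z = cos(-46.0° − (-1.8°)) = 0.7169.
B: cos θ_z = cos(53.2° − (-12.6°)) = 0.4099.
Ratio A/B = 0.7169 / 0.4099 = 1.7490.

1.749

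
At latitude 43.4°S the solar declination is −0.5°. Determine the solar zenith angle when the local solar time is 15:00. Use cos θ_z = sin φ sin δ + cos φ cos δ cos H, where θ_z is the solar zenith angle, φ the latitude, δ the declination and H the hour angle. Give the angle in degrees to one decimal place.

Hour angle H = 15° × (15 − 12) = 45.00°.
With φ = -43.4°, δ = -0.5°, H = 45.00°: sin φ sin δ = 0.0060, cos φ cos δ cos H = 0.5137, so cos θ_z = 0.5197.
θ_z = arccos(0.5197) = 58.69°.

58.7°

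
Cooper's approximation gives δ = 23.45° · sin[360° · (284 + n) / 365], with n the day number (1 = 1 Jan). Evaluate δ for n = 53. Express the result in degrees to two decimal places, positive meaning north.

-10.87°

360 × (284 + 53) / 365 = 332.384°; sin(332.384°) = -0.4635.
δ = 23.45 × -0.4635 = -10.869° ≈ -10.87°.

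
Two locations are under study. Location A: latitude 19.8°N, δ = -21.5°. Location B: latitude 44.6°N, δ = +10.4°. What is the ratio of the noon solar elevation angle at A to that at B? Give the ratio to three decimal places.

0.873

A: 90° − |19.8 − (-21.5)| = 48.70°.
B: 90° − |44.6 − (10.4)| = 55.80°.
Ratio A/B = 48.7000 / 55.8000 = 0.8728.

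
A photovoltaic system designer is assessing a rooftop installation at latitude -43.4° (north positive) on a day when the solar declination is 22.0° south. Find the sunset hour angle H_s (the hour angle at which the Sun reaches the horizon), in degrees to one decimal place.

112.5°

cos H_s = −tan(-43.4°) · tan(-22.0°) = -0.3821, so H_s = arccos(-0.3821) = 112.46°.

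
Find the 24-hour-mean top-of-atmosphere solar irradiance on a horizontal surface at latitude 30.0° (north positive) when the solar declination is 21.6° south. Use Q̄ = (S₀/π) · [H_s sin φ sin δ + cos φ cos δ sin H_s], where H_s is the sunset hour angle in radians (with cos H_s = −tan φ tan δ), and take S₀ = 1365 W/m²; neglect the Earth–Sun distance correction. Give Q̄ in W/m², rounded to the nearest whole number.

cos H_s = −tan(30.0°) · tan(-21.6°) = 0.2286, so H_s = arccos(0.2286) = 76.79°. In radians, H_s = 1.3402.
H_s sin φ sin δ = 1.3402 × 0.5000 × -0.3681 = -0.2467.
cos φ cos δ sin H_s = 0.8660 × 0.9298 × 0.9735 = 0.7839.
Q̄ = (1365/π) × (-0.2467 + 0.7839) = 434.49 × 0.5372 = 233.41 W/m².

233 W/m²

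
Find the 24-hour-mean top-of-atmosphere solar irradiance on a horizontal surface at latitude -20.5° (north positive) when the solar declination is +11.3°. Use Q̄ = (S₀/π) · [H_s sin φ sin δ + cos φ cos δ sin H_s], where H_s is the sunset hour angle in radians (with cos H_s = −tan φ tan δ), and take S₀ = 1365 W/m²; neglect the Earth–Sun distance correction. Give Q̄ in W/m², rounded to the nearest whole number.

353 W/m²

−tan φ tan δ = −(-0.3739)(0.1998) = 0.0747; H_s = arccos(0.0747) = 85.72°. In radians, H_s = 1.4961.
H_s sin φ sin δ = 1.4961 × -0.3502 × 0.1959 = -0.1026.
cos φ cos δ sin H_s = 0.9367 × 0.9806 × 0.9972 = 0.9160.
Q̄ = (1365/π) × (-0.1026 + 0.9160) = 434.49 × 0.8134 = 353.41 W/m².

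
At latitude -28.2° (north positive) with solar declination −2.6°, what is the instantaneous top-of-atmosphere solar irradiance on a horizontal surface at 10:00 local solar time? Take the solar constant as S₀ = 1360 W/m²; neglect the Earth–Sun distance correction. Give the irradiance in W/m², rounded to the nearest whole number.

Hour angle H = 15° × (10 − 12) = -30.00°.
cos θ_z = sin φ sin δ + cos φ cos δ cos H = (-0.4726)(-0.0454) + (0.8813)(0.9990)(0.8660) = 0.7839.
Top-of-atmosphere irradiance = S₀ cos θ_z = 1360 × 0.7839 = 1066.10 W/m².

1066 W/m²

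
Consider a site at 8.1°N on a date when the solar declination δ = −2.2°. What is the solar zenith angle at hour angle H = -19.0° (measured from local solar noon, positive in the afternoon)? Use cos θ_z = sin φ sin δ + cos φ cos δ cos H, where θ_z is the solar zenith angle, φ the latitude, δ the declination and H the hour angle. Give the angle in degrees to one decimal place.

21.6°

With φ = 8.1°, δ = -2.2°, H = -19.00°: sin φ sin δ = -0.0054, cos φ cos δ cos H = 0.9354, so cos θ_z = 0.9300.
θ_z = arccos(0.9300) = 21.57°.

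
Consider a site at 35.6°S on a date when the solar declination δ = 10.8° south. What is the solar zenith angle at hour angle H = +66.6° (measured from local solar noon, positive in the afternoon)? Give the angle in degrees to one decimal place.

64.8°

With φ = -35.6°, δ = -10.8°, H = 66.60°: sin φ sin δ = 0.1091, cos φ cos δ cos H = 0.3172, so cos θ_z = 0.4263.
θ_z = arccos(0.4263) = 64.77°.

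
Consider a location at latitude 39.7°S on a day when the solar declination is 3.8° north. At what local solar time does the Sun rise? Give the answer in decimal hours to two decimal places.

cos H_s = −tan(-39.7°) · tan(3.8°) = 0.0551, so H_s = arccos(0.0551) = 86.84°.
Sunrise is at 12 − H_s/15 = 12 − 5.789 = 6.211 h local solar time.

6.21 h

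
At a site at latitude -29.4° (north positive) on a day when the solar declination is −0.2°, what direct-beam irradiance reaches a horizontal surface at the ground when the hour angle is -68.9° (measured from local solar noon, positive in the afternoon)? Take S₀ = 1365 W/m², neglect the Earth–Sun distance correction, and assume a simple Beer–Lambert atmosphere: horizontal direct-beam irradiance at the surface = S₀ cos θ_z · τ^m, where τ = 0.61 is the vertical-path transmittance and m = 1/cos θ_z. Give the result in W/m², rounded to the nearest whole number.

cos θ_z = sin φ sin δ + cos φ cos δ cos H = (-0.4909)(-0.0035) + (0.8712)(1.0000)(0.3600) = 0.3154.
Air mass m = 1/cos θ_z = 1/0.3154 = 3.171; τ^m = 0.61^3.171 = 0.2086.
Surface direct beam = 1365 × 0.3154 × 0.2086 = 89.81 W/m².

90 W/m²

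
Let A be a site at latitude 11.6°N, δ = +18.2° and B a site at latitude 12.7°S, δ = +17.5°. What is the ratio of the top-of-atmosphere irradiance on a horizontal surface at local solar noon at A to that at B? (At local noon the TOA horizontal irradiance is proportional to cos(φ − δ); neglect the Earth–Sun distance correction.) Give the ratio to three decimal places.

1.149

A: cos θ_z = cos(11.6° − (18.2°)) = 0.9934.
B: cos θ_z = cos(-12.7° − (17.5°)) = 0.8643.
Ratio A/B = 0.9934 / 0.8643 = 1.1494.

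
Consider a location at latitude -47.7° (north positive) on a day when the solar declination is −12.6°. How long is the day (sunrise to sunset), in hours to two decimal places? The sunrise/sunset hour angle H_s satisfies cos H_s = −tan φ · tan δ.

13.90 hours

The sunset hour angle satisfies cos H_s = −tan φ tan δ = -0.2457, giving H_s = 104.22°.
Day length = 2 H_s / 15° h⁻¹ = 208.44° / 15 = 13.896 h.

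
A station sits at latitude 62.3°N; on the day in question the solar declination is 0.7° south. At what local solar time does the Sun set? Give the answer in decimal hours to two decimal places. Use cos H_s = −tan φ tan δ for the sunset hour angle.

−tan φ tan δ = −(1.9047)(-0.0122) = 0.0232; H_s = arccos(0.0232) = 88.67°.
Sunset is at 12 + H_s/15 = 12 + 5.911 = 17.911 h local solar time.

17.91 h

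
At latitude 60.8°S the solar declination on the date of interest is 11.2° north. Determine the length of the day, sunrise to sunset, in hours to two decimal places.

9.23 hours

cos H_s = −tan(-60.8°) · tan(11.2°) = 0.3543, so H_s = arccos(0.3543) = 69.25°.
Day length = 2 H_s / 15° h⁻¹ = 138.50° / 15 = 9.233 h.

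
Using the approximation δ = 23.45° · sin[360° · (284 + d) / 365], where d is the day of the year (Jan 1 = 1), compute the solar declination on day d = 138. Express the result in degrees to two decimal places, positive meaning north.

360 × (284 + 138) / 365 = 416.219°; sin(416.219°) = 0.8312.
δ = 23.45 × 0.8312 = 19.492° ≈ +19.49°.

+19.49°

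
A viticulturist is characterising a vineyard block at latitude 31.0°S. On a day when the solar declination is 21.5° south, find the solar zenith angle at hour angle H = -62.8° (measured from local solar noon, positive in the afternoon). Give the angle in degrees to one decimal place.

56.4°

With φ = -31.0°, δ = -21.5°, H = -62.80°: sin φ sin δ = 0.1888, cos φ cos δ cos H = 0.3645, so cos θ_z = 0.5533.
θ_z = arccos(0.5533) = 56.41°.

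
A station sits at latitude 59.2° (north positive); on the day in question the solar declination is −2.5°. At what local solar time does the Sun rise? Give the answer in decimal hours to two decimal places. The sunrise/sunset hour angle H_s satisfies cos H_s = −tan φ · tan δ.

6.28 h

cos H_s = −tan(59.2°) · tan(-2.5°) = 0.0732, so H_s = arccos(0.0732) = 85.80°.
Sunrise is at 12 − H_s/15 = 12 − 5.720 = 6.280 h local solar time.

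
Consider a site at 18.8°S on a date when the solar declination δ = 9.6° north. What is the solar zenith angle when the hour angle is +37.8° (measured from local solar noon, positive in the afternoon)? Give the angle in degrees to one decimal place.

46.9°

cos θ_z = sin(-18.8°) sin(9.6°) + cos(-18.8°) cos(9.6°) cos(37.80°) = -0.0537 + 0.7375 = 0.6838.
θ_z = arccos(0.6838) = 46.86°.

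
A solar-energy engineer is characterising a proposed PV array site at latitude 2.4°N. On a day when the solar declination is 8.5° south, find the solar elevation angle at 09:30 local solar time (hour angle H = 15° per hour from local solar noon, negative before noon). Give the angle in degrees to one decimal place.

51.1°

Hour angle H = 15° × (9.5 − 12) = -37.50°.
With φ = 2.4°, δ = -8.5°, H = -37.50°: sin φ sin δ = -0.0062, cos φ cos δ cos H = 0.7840, so cos θ_z = 0.7778.
θ_z = arccos(0.7778) = 38.94°, so the elevation is 90° − 38.94° = 51.06°.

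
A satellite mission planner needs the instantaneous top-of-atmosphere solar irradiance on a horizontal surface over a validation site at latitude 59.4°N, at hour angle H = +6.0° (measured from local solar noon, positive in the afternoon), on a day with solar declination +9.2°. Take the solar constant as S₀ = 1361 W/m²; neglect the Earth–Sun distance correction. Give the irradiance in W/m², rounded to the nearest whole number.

cos θ_z = sin(59.4°) sin(9.2°) + cos(59.4°) cos(9.2°) cos(6.00°) = 0.1376 + 0.4997 = 0.6373.
Top-of-atmosphere irradiance = S₀ cos θ_z = 1361 × 0.6373 = 867.37 W/m².

867 W/m²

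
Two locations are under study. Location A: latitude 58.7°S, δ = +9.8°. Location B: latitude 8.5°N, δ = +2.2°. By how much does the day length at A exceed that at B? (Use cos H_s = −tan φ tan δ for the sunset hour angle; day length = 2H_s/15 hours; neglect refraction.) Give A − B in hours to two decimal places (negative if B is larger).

-2.24 h

A: H_s = arccos(−tan -58.7° · tan 9.8°) = 73.50°, so 2H_s/15 = 9.8000 h.
B: H_s = arccos(−tan 8.5° · tan 2.2°) = 90.33°, so 2H_s/15 = 12.0440 h.
A − B = 9.8000 − 12.0440 = -2.2440 h.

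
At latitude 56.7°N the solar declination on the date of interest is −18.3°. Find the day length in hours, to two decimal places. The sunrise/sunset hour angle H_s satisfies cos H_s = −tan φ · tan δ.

7.97 hours

cos H_s = −tan(56.7°) · tan(-18.3°) = 0.5035, so H_s = arccos(0.5035) = 59.77°.
Day length = 2 H_s / 15° h⁻¹ = 119.54° / 15 = 7.969 h.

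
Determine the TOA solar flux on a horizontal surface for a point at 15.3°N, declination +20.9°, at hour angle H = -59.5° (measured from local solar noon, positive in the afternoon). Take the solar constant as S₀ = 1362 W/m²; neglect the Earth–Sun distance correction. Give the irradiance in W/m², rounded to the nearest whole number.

cos θ_z = sin φ sin δ + cos φ cos δ cos H = (0.2639)(0.3567) + (0.9646)(0.9342)(0.5075) = 0.5515.
Top-of-atmosphere irradiance = S₀ cos θ_z = 1362 × 0.5515 = 751.14 W/m².

751 W/m²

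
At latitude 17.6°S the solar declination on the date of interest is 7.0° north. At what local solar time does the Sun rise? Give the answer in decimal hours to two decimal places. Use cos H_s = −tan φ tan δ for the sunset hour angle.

6.15 h

cos H_s = −tan(-17.6°) · tan(7.0°) = 0.0389, so H_s = arccos(0.0389) = 87.77°.
Sunrise is at 12 − H_s/15 = 12 − 5.851 = 6.149 h local solar time.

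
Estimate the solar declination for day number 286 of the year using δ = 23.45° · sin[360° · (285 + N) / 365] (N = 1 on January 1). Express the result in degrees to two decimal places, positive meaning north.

-9.23°

360 × (285 + 286) / 365 = 563.178°; sin(563.178°) = -0.3936.
δ = 23.45 × -0.3936 = -9.230° ≈ -9.23°.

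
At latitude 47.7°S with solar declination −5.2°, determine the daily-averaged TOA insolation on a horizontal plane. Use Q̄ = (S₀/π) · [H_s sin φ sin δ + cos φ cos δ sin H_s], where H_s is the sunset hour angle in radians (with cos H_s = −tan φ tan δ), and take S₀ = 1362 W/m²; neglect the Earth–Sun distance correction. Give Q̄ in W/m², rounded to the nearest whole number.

cos H_s = −tan(-47.7°) · tan(-5.2°) = -0.1000, so H_s = arccos(-0.1000) = 95.74°. In radians, H_s = 1.6710.
H_s sin φ sin δ = 1.6710 × -0.7396 × -0.0906 = 0.1120.
cos φ cos δ sin H_s = 0.6730 × 0.9959 × 0.9950 = 0.6669.
Q̄ = (1362/π) × (0.1120 + 0.6669) = 433.54 × 0.7789 = 337.68 W/m².

338 W/m²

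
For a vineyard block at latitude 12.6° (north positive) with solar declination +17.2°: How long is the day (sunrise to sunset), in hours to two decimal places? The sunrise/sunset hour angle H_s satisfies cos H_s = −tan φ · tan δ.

12.53 hours

The sunset hour angle satisfies cos H_s = −tan φ tan δ = -0.0692, giving H_s = 93.97°.
Day length = 2 H_s / 15° h⁻¹ = 187.94° / 15 = 12.529 h.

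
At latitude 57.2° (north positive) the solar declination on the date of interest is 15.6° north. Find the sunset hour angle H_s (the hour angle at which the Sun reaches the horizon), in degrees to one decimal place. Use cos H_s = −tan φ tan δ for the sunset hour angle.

115.7°

cos H_s = −tan(57.2°) · tan(15.6°) = -0.4332, so H_s = arccos(-0.4332) = 115.67°.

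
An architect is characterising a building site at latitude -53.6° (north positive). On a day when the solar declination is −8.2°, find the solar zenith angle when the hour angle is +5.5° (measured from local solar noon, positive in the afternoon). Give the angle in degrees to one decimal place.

45.6°

cos θ_z = sin φ sin δ + cos φ cos δ cos H = (-0.8049)(-0.1426) + (0.5934)(0.9898)(0.9954) = 0.6994.
θ_z = arccos(0.6994) = 45.62°.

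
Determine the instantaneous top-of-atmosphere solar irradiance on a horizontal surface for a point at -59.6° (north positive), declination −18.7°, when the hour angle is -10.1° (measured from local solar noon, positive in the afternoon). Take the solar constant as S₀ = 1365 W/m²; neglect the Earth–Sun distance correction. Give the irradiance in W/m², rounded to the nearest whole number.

1022 W/m²

cos θ_z = sin(-59.6°) sin(-18.7°) + cos(-59.6°) cos(-18.7°) cos(-10.10°) = 0.2765 + 0.4719 = 0.7484.
Top-of-atmosphere irradiance = S₀ cos θ_z = 1365 × 0.7484 = 1021.57 W/m².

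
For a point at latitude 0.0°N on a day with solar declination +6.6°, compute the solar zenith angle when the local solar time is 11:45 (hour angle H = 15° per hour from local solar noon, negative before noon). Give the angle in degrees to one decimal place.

7.6°

Hour angle H = 15° × (11.75 − 12) = -3.75°.
cos θ_z = sin φ sin δ + cos φ cos δ cos H = (0.0000)(0.1149) + (1.0000)(0.9934)(0.9979) = 0.9913.
θ_z = arccos(0.9913) = 7.56°.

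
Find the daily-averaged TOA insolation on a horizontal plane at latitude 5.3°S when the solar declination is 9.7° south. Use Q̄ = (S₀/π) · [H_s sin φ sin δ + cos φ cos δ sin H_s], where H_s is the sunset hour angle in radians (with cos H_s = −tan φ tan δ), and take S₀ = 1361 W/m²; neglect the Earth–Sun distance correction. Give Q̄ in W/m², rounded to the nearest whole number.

436 W/m²

cos H_s = −tan(-5.3°) · tan(-9.7°) = -0.0159, so H_s = arccos(-0.0159) = 90.91°. In radians, H_s = 1.5867.
H_s sin φ sin δ = 1.5867 × -0.0924 × -0.1685 = 0.0247.
cos φ cos δ sin H_s = 0.9957 × 0.9857 × 0.9999 = 0.9814.
Q̄ = (1361/π) × (0.0247 + 0.9814) = 433.22 × 1.0061 = 435.86 W/m².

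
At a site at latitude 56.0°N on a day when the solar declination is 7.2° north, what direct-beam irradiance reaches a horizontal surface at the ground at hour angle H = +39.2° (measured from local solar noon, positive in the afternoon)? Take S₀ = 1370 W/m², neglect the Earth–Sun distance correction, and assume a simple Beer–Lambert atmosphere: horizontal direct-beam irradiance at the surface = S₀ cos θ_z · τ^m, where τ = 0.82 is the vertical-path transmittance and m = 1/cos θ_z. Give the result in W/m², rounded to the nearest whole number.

With φ = 56.0°, δ = 7.2°, H = 39.20°: sin φ sin δ = 0.1039, cos φ cos δ cos H = 0.4299, so cos θ_z = 0.5338.
Air mass m = 1/cos θ_z = 1/0.5338 = 1.873; τ^m = 0.82^1.873 = 0.6896.
Surface direct beam = 1370 × 0.5338 × 0.6896 = 504.31 W/m².

504 W/m²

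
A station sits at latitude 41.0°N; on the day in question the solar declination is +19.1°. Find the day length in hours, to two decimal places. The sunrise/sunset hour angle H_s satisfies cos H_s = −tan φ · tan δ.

14.34 hours

cos H_s = −tan(41.0°) · tan(19.1°) = -0.3010, so H_s = arccos(-0.3010) = 107.52°.
Day length = 2 H_s / 15° h⁻¹ = 215.04° / 15 = 14.336 h.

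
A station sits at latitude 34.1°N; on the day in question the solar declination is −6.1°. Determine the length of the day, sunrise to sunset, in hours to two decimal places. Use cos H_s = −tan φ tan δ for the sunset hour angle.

11.45 hours

cos H_s = −tan(34.1°) · tan(-6.1°) = 0.0724, so H_s = arccos(0.0724) = 85.85°.
Day length = 2 H_s / 15° h⁻¹ = 171.70° / 15 = 11.447 h.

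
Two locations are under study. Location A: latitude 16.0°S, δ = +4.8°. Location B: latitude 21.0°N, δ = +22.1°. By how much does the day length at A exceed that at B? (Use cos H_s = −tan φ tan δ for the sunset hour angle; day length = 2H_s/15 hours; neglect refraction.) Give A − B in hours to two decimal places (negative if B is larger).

-1.38 h

A: H_s = arccos(−tan -16.0° · tan 4.8°) = 88.62°, so 2H_s/15 = 11.8160 h.
B: H_s = arccos(−tan 21.0° · tan 22.1°) = 98.97°, so 2H_s/15 = 13.1960 h.
A − B = 11.8160 − 13.1960 = -1.3800 h.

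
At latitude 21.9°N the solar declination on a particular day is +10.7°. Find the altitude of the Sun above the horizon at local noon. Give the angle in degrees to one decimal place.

78.8°

At local solar noon the hour angle is zero, so the elevation is 90° − |φ − δ| = 90° − |21.9° − (10.7°)| = 90° − 11.2° = 78.8°.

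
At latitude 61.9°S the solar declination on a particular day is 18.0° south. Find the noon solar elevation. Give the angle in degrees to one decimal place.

46.1°

At local solar noon the hour angle is zero, so the elevation is 90° − |φ − δ| = 90° − |-61.9° − (-18.0°)| = 90° − 43.9° = 46.1°.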